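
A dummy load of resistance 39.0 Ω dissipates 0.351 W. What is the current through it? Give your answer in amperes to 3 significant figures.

0.0949 A

Inverting the appropriate power form: I = √(P / R).
I = √(0.351 / 39.0) = 0.09487 A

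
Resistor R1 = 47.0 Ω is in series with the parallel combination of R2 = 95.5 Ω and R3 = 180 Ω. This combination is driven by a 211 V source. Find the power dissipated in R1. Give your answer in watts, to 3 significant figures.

Reduce the parallel pair to R_p first; the network is then a simple series string.
R_p = (95.5×180)/(95.5+180) = 62.40 Ω
R_total = 47.0 + 62.40 = 109.4 Ω
I = V / R_total = 211 / 109.4 = 1.929 A
R1 carries the full series current, so P = I²R.
P_R1 = (1.929)² × 47.0 = 174.8 W

175 W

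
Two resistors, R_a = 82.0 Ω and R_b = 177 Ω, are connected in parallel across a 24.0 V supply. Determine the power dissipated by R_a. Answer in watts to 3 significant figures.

7.02 W

Parallel branches share the same voltage; P = V²/R gives the branch power in one step.
P_R_a = V² / R_a = (24.0)² / 82.0 Ω = 7.024 W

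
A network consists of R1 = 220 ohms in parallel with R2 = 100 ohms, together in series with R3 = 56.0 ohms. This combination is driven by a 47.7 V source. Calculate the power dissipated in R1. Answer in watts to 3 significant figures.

3.14 W

Combine R1 and R2 into their parallel equivalent first, reducing the network to two series resistors.
R_p = (220×100)/(220+100) = 68.75 Ω
R_total = R_p + 56.0 = 68.75 + 56.0 = 124.8 Ω
I = V / R_total = 47.7 / 124.8 = 0.3824 A
Voltage across the parallel pair: V_p = I × R_p = 0.3824 × 68.75 = 26.29 V
R1 sits across V_p; its power is V_p²/R.
P_R1 = (26.29)² / 220 = 3.141 W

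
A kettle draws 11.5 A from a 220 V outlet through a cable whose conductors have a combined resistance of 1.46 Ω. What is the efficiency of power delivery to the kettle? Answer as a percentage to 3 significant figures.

92.4 %

The cable carries the full 11.5 A.
P_line = I² R_line = (11.50)² × 1.46 = 193.1 W
P_source = V I = 220 × 11.50 = 2530 W; P_load = 2337 W
η = P_load / P_source = 2337 / 2530 = 0.9237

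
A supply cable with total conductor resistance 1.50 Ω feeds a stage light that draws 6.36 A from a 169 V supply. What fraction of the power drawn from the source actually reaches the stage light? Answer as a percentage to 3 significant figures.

The supply cable carries the full 6.36 A.
P_line = I² R_line = (6.360)² × 1.50 = 60.67 W
P_source = V I = 169 × 6.360 = 1075 W; P_load = 1014 W
η = P_load / P_source = 1014 / 1075 = 0.9436

94.4 %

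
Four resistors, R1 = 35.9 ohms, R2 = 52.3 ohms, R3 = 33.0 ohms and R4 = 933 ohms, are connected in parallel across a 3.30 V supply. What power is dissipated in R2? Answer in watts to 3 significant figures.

0.208 W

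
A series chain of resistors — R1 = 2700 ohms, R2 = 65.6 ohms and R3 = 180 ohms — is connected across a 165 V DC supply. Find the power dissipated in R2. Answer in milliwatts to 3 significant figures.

206 mW

Every series element carries the same I. Get I from the total resistance, then P = I² × R2.
R_total = 2700 + 65.6 + 180 = 2946 Ω
I = V / R_total = 165 / 2946 = 0.05602 A
P_R2 = I² × R2 = (0.05602)² × 65.6 = 0.2058 W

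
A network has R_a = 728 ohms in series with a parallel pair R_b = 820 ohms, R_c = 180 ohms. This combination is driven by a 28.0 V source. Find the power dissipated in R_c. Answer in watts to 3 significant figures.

Replace R_b and R_c with their parallel equivalent so the circuit becomes R_a in series with R_p.
R_p = (820×180)/(820+180) = 147.6 Ω
R_total = 728 + 147.6 = 875.6 Ω
I = V / R_total = 28.0 / 875.6 = 0.03198 A
Voltage across the parallel pair: V_p = I × R_p = 0.03198 × 147.6 = 4.720 V
R_c sees V_p directly, so P = V_p² / R_c.
P_R_c = (4.720)² / 180 = 0.1238 W

0.124 W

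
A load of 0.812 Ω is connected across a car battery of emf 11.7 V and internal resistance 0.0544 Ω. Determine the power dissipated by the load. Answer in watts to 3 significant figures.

With r and R in series, I = ε/(r+R); the load dissipates I²R.
I = ε / (r + R) = 11.7 / (0.0544 + 0.812) = 13.50 A
P_load = I² R = (13.50)² × 0.812 = 148.1 W

148 W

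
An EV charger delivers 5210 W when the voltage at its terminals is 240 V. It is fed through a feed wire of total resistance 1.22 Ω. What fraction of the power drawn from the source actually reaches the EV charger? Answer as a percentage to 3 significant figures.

90.1 %

I = P / V = 5210 / 240 = 21.71 A through the feed wire.
P_line = I² R_line = (21.71)² × 1.22 = 574.9 W
P_source = P_load + P_line = 5210 + 574.9 = 5785 W
η = P_load / P_source = 5210 / 5785 = 0.9006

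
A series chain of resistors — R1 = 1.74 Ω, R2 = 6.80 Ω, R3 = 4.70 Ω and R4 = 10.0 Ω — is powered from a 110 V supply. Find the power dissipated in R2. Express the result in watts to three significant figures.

152 W

The current is common to all series resistors; compute it, then apply P = I²R for the target.
R_total = 1.74 + 6.80 + 4.70 + 10.0 = 23.24 Ω
I = V / R_total = 110 / 23.24 = 4.733 A
P_R2 = I² × R2 = (4.733)² × 6.80 = 152.3 W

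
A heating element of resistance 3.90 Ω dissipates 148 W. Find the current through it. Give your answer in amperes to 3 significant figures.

6.16 A

Rearranging the power relation for the two known quantities gives I = √(P / R).
I = √(148 / 3.90) = 6.160 A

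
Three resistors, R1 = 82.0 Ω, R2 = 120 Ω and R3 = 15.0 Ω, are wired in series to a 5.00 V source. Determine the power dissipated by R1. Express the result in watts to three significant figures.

0.0435 W

Since the resistors are in series they all carry the loop current I = V/R_total; the power in any one is I²R.
R_total = 82.0 + 120 + 15.0 = 217.0 Ω
I = V / R_total = 5.00 / 217.0 = 0.02304 A
P_R1 = I² × R1 = (0.02304)² × 82.0 = 0.04353 W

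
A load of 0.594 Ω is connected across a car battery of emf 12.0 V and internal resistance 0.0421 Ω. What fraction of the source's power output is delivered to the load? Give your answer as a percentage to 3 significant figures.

93.4 %

Efficiency is P_load / P_total. With a series r and R sharing the same I, P = I²R for each, so η = R/(R+r).
η = R / (R + r) = 0.594 / (0.594 + 0.0421) = 0.9338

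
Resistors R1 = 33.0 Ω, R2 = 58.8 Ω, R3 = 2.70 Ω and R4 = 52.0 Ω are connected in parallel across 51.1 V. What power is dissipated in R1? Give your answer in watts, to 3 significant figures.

The supply voltage appears across each parallel branch — just use P = V²/R1.
P_R1 = V² / R1 = (51.1)² / 33.0 Ω = 79.13 W

79.1 W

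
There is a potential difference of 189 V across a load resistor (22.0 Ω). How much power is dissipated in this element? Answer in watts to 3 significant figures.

1620 W

Voltage and resistance are given, so P = V²/R is the one-step route.
P = (189 V)² / 22.0 Ω = 1624 W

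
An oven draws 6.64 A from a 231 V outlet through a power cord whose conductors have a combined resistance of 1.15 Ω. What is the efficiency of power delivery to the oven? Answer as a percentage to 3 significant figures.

96.7 %

The power cord carries the full 6.64 A.
P_line = I² R_line = (6.640)² × 1.15 = 50.70 W
P_source = V I = 231 × 6.640 = 1534 W; P_load = 1483 W
η = P_load / P_source = 1483 / 1534 = 0.9669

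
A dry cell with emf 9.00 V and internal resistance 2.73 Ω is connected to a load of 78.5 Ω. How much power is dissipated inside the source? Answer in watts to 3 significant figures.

0.0335 W

r is in series with the load, so it carries the full circuit current — the loss in it is I²r.
I = ε / (r + R) = 9.00 / (2.73 + 78.5) = 0.1108 A
P_int = I² r = (0.1108)² × 2.73 = 0.03351 W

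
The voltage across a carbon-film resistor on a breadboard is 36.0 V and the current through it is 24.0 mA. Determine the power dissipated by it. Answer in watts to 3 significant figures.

V and I are known directly — P = V I, no intermediate step needed.
P = 36.0 V × 0.02400 A = 0.8640 W

0.864 W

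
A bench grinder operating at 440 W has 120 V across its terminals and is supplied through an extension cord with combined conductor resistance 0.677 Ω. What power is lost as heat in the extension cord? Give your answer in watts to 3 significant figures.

Line loss is just I²R for the cable — we know both I and R_line directly.
I = P / V = 440 / 120 = 3.667 A through the extension cord.
P_line = I² R_line = (3.667)² × 0.677 = 9.102 W

9.10 W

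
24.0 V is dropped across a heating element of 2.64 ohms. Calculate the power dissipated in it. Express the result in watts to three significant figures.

218 W

Voltage and resistance are given, so P = V²/R is the one-step route.
P = (24.0 V)² / 2.64 Ω = 218.2 W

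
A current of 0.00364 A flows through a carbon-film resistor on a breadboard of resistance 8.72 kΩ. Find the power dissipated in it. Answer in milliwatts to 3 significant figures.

Current and resistance are given, so P = I²R is the direct form.
P = (0.003640 A)² × 8720 Ω = 0.1155 W

116 mW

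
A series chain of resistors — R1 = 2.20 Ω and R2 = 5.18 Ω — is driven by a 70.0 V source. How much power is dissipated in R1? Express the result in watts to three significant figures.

198 W

The current is common to all series resistors; compute it, then apply P = I²R for the target.
R_total = 2.20 + 5.18 = 7.380 Ω
I = V / R_total = 70.0 / 7.380 = 9.485 A
P_R1 = I² × R1 = (9.485)² × 2.20 = 197.9 W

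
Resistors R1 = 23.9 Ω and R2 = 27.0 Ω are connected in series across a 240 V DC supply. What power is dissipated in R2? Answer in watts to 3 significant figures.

600 W

In a series string the same current flows through every resistor — find that current, then P = I²R for the one we want.
R_total = 23.9 + 27.0 = 50.90 Ω
I = V / R_total = 240 / 50.90 = 4.715 A
P_R2 = I² × R2 = (4.715)² × 27.0 = 600.3 W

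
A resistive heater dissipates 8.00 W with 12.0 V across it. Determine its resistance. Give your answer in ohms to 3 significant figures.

Inverting the appropriate power form: R = V² / P.
R = (12.0)² / 8.00 = 18.00 Ω

18.0 Ω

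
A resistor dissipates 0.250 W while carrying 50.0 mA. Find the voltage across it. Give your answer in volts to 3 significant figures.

5.00 V

The two known quantities fix the third via V = P / I.
V = 0.250 / 0.05000 = 5.000 V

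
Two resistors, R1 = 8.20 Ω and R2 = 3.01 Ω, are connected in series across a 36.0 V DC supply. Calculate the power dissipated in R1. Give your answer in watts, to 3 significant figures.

84.6 W

Every series element carries the same I. Get I from the total resistance, then P = I² × R1.
R_total = 8.20 + 3.01 = 11.21 Ω
I = V / R_total = 36.0 / 11.21 = 3.211 A
P_R1 = I² × R1 = (3.211)² × 8.20 = 84.57 W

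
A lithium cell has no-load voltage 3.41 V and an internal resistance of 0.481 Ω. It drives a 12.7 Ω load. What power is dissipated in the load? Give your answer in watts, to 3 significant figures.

0.850 W

Find the circuit current first, then P = I²R for the load (series elements share I).
I = ε / (r + R) = 3.41 / (0.481 + 12.7) = 0.2587 A
P_load = I² R = (0.2587)² × 12.7 = 0.8500 W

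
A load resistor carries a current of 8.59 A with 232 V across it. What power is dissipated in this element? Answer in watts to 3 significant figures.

1990 W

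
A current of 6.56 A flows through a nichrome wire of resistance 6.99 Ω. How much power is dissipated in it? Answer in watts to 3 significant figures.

Knowing I and R, the power is just I²R — no need to find V first.
P = (6.560 A)² × 6.99 Ω = 300.8 W

301 W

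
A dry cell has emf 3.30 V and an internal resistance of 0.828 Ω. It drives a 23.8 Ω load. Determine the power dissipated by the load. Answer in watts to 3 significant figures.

With r and R in series, I = ε/(r+R); the load dissipates I²R.
I = ε / (r + R) = 3.30 / (0.828 + 23.8) = 0.1340 A
P_load = I² R = (0.1340)² × 23.8 = 0.4273 W

0.427 W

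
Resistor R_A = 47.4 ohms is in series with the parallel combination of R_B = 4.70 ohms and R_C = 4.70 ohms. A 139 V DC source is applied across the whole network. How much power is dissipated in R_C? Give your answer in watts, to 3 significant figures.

First combine the parallel branches into one equivalent R_p, then R_A + R_p is a series pair.
R_p = (4.70×4.70)/(4.70+4.70) = 2.350 Ω
R_total = 47.4 + 2.350 = 49.75 Ω
I = V / R_total = 139 / 49.75 = 2.794 A
Voltage across the parallel pair: V_p = I × R_p = 2.794 × 2.350 = 6.566 V
R_C is across V_p, so use P = V²/R for that branch.
P_R_C = (6.566)² / 4.70 = 9.172 W

9.17 W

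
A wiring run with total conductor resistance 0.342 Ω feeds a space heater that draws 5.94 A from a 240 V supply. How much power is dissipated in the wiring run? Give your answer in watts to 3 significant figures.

The wiring run is a series resistance carrying the load current; its dissipation is I²R_line.
The wiring run carries the full 5.94 A.
P_line = I² R_line = (5.940)² × 0.342 = 12.07 W

12.1 W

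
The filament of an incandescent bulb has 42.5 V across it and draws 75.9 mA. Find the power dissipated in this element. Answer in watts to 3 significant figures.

3.23 W

Since both terminal voltage and current are stated, P = V I gives the power in one step.
P = 42.5 V × 0.07590 A = 3.226 W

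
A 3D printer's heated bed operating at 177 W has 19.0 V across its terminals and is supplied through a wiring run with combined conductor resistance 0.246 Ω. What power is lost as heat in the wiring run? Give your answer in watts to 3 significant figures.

The wiring run and load are in series, so the same current flows in both; the loss is I²R_line.
I = P / V = 177 / 19.0 = 9.316 A through the wiring run.
P_line = I² R_line = (9.316)² × 0.246 = 21.35 W

21.3 W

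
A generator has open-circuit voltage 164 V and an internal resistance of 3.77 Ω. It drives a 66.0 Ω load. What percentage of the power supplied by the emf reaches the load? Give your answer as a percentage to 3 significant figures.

94.6 %

Both r and R carry the same current, so the power split is just the resistance split: η = R/(R+r).
η = R / (R + r) = 66.0 / (66.0 + 3.77) = 0.9460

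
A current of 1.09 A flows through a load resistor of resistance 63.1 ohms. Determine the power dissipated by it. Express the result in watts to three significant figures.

75.0 W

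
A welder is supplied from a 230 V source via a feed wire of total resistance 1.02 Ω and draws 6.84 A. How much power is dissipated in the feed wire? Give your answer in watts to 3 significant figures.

47.7 W

The feed wire and load are in series, so the same current flows in both; the loss is I²R_line.
The feed wire carries the full 6.84 A.
P_line = I² R_line = (6.840)² × 1.02 = 47.72 W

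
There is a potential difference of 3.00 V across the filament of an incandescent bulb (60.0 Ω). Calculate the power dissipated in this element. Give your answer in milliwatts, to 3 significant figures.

V and R are stated; P = V²/R avoids computing the current.
P = (3.00 V)² / 60.0 Ω = 0.1500 W

150 mW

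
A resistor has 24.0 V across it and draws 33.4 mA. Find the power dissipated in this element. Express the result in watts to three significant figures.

Both the voltage across and the current through the element are known, so P = V I applies directly.
P = 24.0 V × 0.03340 A = 0.8016 W

0.802 W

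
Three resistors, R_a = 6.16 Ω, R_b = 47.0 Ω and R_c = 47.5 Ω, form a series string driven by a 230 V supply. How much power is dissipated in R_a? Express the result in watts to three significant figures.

32.2 W

In a series string the same current flows through every resistor — find that current, then P = I²R for the one we want.
R_total = 6.16 + 47.0 + 47.5 = 100.7 Ω
I = V / R_total = 230 / 100.7 = 2.285 A
P_R_a = I² × R_a = (2.285)² × 6.16 = 32.16 W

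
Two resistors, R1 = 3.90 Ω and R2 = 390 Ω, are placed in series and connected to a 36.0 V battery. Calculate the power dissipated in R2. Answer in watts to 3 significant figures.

3.26 W

In a series string the same current flows through every resistor — find that current, then P = I²R for the one we want.
R_total = 3.90 + 390 = 393.9 Ω
I = V / R_total = 36.0 / 393.9 = 0.09139 A
P_R2 = I² × R2 = (0.09139)² × 390 = 3.258 W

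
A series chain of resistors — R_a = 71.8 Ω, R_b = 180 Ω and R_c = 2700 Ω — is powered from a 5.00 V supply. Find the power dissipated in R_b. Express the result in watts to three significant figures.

Series elements share the same current, so find I first, then use P = I²R.
R_total = 71.8 + 180 + 2700 = 2952 Ω
I = V / R_total = 5.00 / 2952 = 0.001694 A
P_R_b = I² × R_b = (0.001694)² × 180 = 0.0005165 W

0.000516 W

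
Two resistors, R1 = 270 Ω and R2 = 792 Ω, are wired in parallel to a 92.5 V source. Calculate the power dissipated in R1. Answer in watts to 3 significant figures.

31.7 W

Parallel branches share the same voltage; P = V²/R gives the branch power in one step.
P_R1 = V² / R1 = (92.5)² / 270 Ω = 31.69 W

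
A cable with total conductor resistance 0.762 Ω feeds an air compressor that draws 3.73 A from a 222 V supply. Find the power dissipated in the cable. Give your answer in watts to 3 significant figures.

The cable is a series resistance carrying the load current; its dissipation is I²R_line.
The cable carries the full 3.73 A.
P_line = I² R_line = (3.730)² × 0.762 = 10.60 W

10.6 W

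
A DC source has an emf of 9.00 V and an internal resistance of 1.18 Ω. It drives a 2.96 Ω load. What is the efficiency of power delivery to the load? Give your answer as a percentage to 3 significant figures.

η = P_load/(P_load+P_int) = I²R/(I²R+I²r) = R/(R+r) — the I² cancels for series elements.
η = R / (R + r) = 2.96 / (2.96 + 1.18) = 0.7150

71.5 %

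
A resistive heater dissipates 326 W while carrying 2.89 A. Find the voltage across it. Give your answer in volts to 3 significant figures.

Rearranging the power relation for the two known quantities gives V = P / I.
V = 326 / 2.890 = 112.8 V

113 V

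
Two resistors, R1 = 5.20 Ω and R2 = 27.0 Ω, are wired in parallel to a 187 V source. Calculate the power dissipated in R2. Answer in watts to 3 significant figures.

Parallel branches share the same voltage; P = V²/R gives the branch power in one step.
P_R2 = V² / R2 = (187)² / 27.0 Ω = 1295 W

1300 W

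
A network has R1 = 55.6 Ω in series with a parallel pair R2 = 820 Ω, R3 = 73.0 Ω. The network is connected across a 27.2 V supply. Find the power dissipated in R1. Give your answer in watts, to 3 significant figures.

First combine the parallel branches into one equivalent R_p, then R1 + R_p is a series pair.
R_p = (820×73.0)/(820+73.0) = 67.03 Ω
R_total = 55.6 + 67.03 = 122.6 Ω
I = V / R_total = 27.2 / 122.6 = 0.2218 A
All the current flows through R1; use P = I²R.
P_R1 = (0.2218)² × 55.6 = 2.735 W

2.74 W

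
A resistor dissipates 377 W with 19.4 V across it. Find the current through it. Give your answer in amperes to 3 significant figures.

Inverting the appropriate power form: I = P / V.
I = 377 / 19.4 = 19.43 A

19.4 A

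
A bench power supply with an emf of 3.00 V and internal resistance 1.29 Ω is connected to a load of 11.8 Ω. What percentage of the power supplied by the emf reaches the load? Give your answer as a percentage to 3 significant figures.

90.1 %

η = P_load/(P_load+P_int) = I²R/(I²R+I²r) = R/(R+r) — the I² cancels for series elements.
η = R / (R + r) = 11.8 / (11.8 + 1.29) = 0.9015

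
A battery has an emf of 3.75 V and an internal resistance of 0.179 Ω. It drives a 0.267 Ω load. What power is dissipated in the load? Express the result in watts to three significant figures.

With r and R in series, I = ε/(r+R); the load dissipates I²R.
I = ε / (r + R) = 3.75 / (0.179 + 0.267) = 8.408 A
P_load = I² R = (8.408)² × 0.267 = 18.88 W

18.9 W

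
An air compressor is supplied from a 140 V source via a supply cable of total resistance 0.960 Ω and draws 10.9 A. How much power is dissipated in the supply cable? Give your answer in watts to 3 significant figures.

114 W

The supply cable is a series resistance carrying the load current; its dissipation is I²R_line.
The supply cable carries the full 10.9 A.
P_line = I² R_line = (10.90)² × 0.960 = 114.1 W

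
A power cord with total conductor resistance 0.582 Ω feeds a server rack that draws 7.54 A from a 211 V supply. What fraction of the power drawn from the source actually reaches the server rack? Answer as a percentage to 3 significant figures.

97.9 %

The power cord carries the full 7.54 A.
P_line = I² R_line = (7.540)² × 0.582 = 33.09 W
P_source = V I = 211 × 7.540 = 1591 W; P_load = 1558 W
η = P_load / P_source = 1558 / 1591 = 0.9792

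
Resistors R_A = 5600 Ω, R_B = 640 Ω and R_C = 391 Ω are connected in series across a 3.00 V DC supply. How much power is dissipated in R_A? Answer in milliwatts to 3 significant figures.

The current is common to all series resistors; compute it, then apply P = I²R for the target.
R_total = 5600 + 640 + 391 = 6631 Ω
I = V / R_total = 3.00 / 6631 = 0.0004524 A
P_R_A = I² × R_A = (0.0004524)² × 5600 = 0.001146 W

1.15 mW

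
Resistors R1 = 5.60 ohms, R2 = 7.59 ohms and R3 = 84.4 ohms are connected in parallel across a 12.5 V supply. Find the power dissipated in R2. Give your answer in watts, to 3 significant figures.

Parallel branches share the same voltage; P = V²/R gives the branch power in one step.
P_R2 = V² / R2 = (12.5)² / 7.59 Ω = 20.59 W

20.6 W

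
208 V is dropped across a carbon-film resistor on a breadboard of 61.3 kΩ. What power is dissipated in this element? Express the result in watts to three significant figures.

0.706 W

V and R are stated; P = V²/R avoids computing the current.
P = (208 V)² / 61300 Ω = 0.7058 W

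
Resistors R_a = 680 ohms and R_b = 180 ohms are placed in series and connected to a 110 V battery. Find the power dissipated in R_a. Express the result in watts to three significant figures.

11.1 W

Series elements share the same current, so find I first, then use P = I²R.
R_total = 680 + 180 = 860.0 Ω
I = V / R_total = 110 / 860.0 = 0.1279 A
P_R_a = I² × R_a = (0.1279)² × 680 = 11.12 W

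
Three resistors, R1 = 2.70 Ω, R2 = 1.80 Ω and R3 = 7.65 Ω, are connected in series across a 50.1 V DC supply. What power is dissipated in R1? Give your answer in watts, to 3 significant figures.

Every series element carries the same I. Get I from the total resistance, then P = I² × R1.
R_total = 2.70 + 1.80 + 7.65 = 12.15 Ω
I = V / R_total = 50.1 / 12.15 = 4.123 A
P_R1 = I² × R1 = (4.123)² × 2.70 = 45.91 W

45.9 W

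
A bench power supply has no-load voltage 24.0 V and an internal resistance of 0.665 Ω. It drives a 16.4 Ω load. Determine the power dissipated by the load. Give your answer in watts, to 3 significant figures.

32.4 W

Load and internal resistance form a series loop — compute the loop current, then the load power via I²R.
I = ε / (r + R) = 24.0 / (0.665 + 16.4) = 1.406 A
P_load = I² R = (1.406)² × 16.4 = 32.44 W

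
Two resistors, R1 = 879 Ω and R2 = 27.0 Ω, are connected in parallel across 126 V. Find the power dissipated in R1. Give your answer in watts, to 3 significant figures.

18.1 W

Each parallel branch sees the full supply voltage, so P = V²/R applies directly to the target branch.
P_R1 = V² / R1 = (126)² / 879 Ω = 18.06 W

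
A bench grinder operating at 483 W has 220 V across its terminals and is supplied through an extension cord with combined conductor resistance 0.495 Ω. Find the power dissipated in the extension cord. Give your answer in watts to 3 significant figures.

2.39 W

The extension cord is a series resistance carrying the load current; its dissipation is I²R_line.
I = P / V = 483 / 220 = 2.195 A through the extension cord.
P_line = I² R_line = (2.195)² × 0.495 = 2.386 W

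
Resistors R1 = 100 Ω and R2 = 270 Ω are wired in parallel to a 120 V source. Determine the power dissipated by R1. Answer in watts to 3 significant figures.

The supply voltage appears across each parallel branch — just use P = V²/R1.
P_R1 = V² / R1 = (120)² / 100 Ω = 144.0 W

144 W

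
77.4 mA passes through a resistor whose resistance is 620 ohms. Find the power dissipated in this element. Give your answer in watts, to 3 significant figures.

3.71 W

Knowing I and R, the power is just I²R — no need to find V first.
P = (0.07740 A)² × 620 Ω = 3.714 W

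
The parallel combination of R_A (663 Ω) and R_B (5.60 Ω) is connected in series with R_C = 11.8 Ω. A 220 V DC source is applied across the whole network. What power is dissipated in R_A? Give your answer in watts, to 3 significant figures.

7.48 W

Reduce the parallel combination to a single R_p; the circuit then becomes R_p in series with the remaining resistor.
R_p = (663×5.60)/(663+5.60) = 5.553 Ω
R_total = R_p + 11.8 = 5.553 + 11.8 = 17.35 Ω
I = V / R_total = 220 / 17.35 = 12.68 A
Voltage across the parallel pair: V_p = I × R_p = 12.68 × 5.553 = 70.40 V
R_A sits across V_p; its power is V_p²/R.
P_R_A = (70.40)² / 663 = 7.476 W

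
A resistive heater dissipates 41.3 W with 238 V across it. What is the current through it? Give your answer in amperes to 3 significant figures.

0.174 A

From P = V I = I²R = V²/R, with the two given quantities we get I = P / V.
I = 41.3 / 238 = 0.1735 A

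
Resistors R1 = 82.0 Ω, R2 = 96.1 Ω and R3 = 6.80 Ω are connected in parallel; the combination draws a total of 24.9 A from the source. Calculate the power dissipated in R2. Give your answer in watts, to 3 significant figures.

Parallel branches share V, not I — compute V via R_eq, then use V²/R for the target branch.
1/R_eq = 1/82.0 + 1/96.1 + 1/6.80 ⇒ R_eq = 5.894 Ω
V = I_total × R_eq = 24.90 × 5.894 = 146.8 V
P_R2 = V² / R2 = (146.8)² / 96.1 = 224.1 W

224 W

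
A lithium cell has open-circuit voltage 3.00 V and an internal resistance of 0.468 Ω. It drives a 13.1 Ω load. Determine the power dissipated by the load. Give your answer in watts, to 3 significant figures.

0.640 W

Find the circuit current first, then P = I²R for the load (series elements share I).
I = ε / (r + R) = 3.00 / (0.468 + 13.1) = 0.2211 A
P_load = I² R = (0.2211)² × 13.1 = 0.6404 W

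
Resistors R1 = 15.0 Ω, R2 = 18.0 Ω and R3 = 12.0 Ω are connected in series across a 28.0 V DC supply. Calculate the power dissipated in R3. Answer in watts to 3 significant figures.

4.65 W

Every series element carries the same I. Get I from the total resistance, then P = I² × R3.
R_total = 15.0 + 18.0 + 12.0 = 45.00 Ω
I = V / R_total = 28.0 / 45.00 = 0.6222 A
P_R3 = I² × R3 = (0.6222)² × 12.0 = 4.646 W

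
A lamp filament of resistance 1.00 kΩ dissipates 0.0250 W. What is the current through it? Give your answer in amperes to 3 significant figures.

Inverting the appropriate power form: I = √(P / R).
I = √(0.0250 / 1000) = 0.005000 A

0.00500 A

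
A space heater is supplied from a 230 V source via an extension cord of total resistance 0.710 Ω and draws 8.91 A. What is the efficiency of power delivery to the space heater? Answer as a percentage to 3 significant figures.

The extension cord carries the full 8.91 A.
P_line = I² R_line = (8.910)² × 0.710 = 56.37 W
P_source = V I = 230 × 8.910 = 2049 W; P_load = 1993 W
η = P_load / P_source = 1993 / 2049 = 0.9725

97.2 %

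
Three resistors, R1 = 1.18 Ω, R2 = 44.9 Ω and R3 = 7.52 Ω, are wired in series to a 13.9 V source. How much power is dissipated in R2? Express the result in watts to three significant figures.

In a series string the same current flows through every resistor — find that current, then P = I²R for the one we want.
R_total = 1.18 + 44.9 + 7.52 = 53.60 Ω
I = V / R_total = 13.9 / 53.60 = 0.2593 A
P_R2 = I² × R2 = (0.2593)² × 44.9 = 3.020 W

3.02 W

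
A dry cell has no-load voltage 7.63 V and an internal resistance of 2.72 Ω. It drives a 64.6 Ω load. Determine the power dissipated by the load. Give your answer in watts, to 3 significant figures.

0.830 W

Find the circuit current first, then P = I²R for the load (series elements share I).
I = ε / (r + R) = 7.63 / (2.72 + 64.6) = 0.1133 A
P_load = I² R = (0.1133)² × 64.6 = 0.8298 W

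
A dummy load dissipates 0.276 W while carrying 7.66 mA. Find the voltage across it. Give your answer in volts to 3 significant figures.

The two known quantities fix the third via V = P / I.
V = 0.276 / 0.007660 = 36.03 V

36.0 V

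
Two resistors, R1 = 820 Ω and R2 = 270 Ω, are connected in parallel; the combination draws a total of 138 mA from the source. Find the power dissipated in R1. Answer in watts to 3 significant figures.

0.958 W

We need the common branch voltage; get it from I_total × R_eq, then P = V²/R for the branch.
1/R_eq = 1/820 + 1/270 ⇒ R_eq = 203.1 Ω
V = I_total × R_eq = 0.1380 × 203.1 = 28.03 V
P_R1 = V² / R1 = (28.03)² / 820 = 0.9582 W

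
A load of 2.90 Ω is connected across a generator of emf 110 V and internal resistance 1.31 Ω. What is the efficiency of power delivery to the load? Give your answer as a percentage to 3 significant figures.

η = P_load/(P_load+P_int) = I²R/(I²R+I²r) = R/(R+r) — the I² cancels for series elements.
η = R / (R + r) = 2.90 / (2.90 + 1.31) = 0.6888

68.9 %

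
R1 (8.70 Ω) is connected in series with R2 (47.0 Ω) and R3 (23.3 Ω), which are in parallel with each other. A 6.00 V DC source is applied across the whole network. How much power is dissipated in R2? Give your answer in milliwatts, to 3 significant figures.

Reduce the parallel pair to R_p first; the network is then a simple series string.
R_p = (47.0×23.3)/(47.0+23.3) = 15.58 Ω
R_total = 8.70 + 15.58 = 24.28 Ω
I = V / R_total = 6.00 / 24.28 = 0.2471 A
Voltage across the parallel pair: V_p = I × R_p = 0.2471 × 15.58 = 3.850 V
R2 sees V_p directly, so P = V_p² / R2.
P_R2 = (3.850)² / 47.0 = 0.3153 W

315 mW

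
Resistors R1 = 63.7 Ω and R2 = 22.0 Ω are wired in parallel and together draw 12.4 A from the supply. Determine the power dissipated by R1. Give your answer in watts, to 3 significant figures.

Only the total current is stated, so first find the parallel equivalent to get the voltage across the combination.
1/R_eq = 1/63.7 + 1/22.0 ⇒ R_eq = 16.35 Ω
V = I_total × R_eq = 12.40 × 16.35 = 202.8 V
P_R1 = V² / R1 = (202.8)² / 63.7 = 645.5 W

645 W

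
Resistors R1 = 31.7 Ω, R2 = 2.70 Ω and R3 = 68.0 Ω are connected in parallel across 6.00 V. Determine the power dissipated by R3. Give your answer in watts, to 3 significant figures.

0.529 W

Parallel branches share the same voltage; P = V²/R gives the branch power in one step.
P_R3 = V² / R3 = (6.00)² / 68.0 Ω = 0.5294 W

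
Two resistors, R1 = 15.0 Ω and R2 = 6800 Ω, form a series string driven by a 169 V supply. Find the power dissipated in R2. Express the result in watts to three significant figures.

4.18 W

Series elements share the same current, so find I first, then use P = I²R.
R_total = 15.0 + 6800 = 6815 Ω
I = V / R_total = 169 / 6815 = 0.02480 A
P_R2 = I² × R2 = (0.02480)² × 6800 = 4.182 W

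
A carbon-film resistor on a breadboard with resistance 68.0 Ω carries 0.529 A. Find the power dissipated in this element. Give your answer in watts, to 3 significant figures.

The current through and the resistance of the element are both given; use P = I²R.
P = (0.5290 A)² × 68.0 Ω = 19.03 W

19.0 W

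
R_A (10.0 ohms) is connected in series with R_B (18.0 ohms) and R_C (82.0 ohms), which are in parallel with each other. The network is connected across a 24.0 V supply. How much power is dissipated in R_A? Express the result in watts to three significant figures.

9.40 W

Reduce the parallel pair to R_p first; the network is then a simple series string.
R_p = (18.0×82.0)/(18.0+82.0) = 14.76 Ω
R_total = 10.0 + 14.76 = 24.76 Ω
I = V / R_total = 24.0 / 24.76 = 0.9693 A
R_A carries the full series current, so P = I²R.
P_R_A = (0.9693)² × 10.0 = 9.396 W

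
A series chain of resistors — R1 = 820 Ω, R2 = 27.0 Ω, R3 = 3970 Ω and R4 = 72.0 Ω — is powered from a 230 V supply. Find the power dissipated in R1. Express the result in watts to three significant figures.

The current is common to all series resistors; compute it, then apply P = I²R for the target.
R_total = 820 + 27.0 + 3970 + 72.0 = 4889 Ω
I = V / R_total = 230 / 4889 = 0.04704 A
P_R1 = I² × R1 = (0.04704)² × 820 = 1.815 W

1.81 W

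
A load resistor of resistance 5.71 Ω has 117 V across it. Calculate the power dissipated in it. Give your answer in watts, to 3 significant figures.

With V across and R both known, P = V²/R gives the dissipation directly.
P = (117 V)² / 5.71 Ω = 2397 W

2400 W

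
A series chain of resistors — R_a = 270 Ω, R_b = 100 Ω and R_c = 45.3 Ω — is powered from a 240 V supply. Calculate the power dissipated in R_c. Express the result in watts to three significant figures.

15.1 W

Series elements share the same current, so find I first, then use P = I²R.
R_total = 270 + 100 + 45.3 = 415.3 Ω
I = V / R_total = 240 / 415.3 = 0.5779 A
P_R_c = I² × R_c = (0.5779)² × 45.3 = 15.13 W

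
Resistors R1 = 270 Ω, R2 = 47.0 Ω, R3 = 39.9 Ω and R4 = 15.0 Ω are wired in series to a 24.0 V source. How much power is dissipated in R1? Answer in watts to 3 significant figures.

1.12 W

Series elements share the same current, so find I first, then use P = I²R.
R_total = 270 + 47.0 + 39.9 + 15.0 = 371.9 Ω
I = V / R_total = 24.0 / 371.9 = 0.06453 A
P_R1 = I² × R1 = (0.06453)² × 270 = 1.124 W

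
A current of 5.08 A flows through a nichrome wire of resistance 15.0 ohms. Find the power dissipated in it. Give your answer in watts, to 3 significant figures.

387 W

Current and resistance are given, so P = I²R is the direct form.
P = (5.080 A)² × 15.0 Ω = 387.1 W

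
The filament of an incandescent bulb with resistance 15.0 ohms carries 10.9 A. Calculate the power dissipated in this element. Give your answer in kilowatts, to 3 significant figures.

1.78 kW

With I and R stated, P = I²R applies in one step.
P = (10.90 A)² × 15.0 Ω = 1782 W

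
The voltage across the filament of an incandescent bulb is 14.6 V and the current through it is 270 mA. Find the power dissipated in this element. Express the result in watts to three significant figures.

3.94 W

Both the voltage across and the current through the element are known, so P = V I applies directly.
P = 14.6 V × 0.2700 A = 3.942 W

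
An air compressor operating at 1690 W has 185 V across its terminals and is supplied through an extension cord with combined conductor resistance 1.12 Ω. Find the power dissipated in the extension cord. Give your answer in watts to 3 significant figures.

The extension cord is a series resistance carrying the load current; its dissipation is I²R_line.
I = P / V = 1690 / 185 = 9.135 A through the extension cord.
P_line = I² R_line = (9.135)² × 1.12 = 93.46 W

93.5 W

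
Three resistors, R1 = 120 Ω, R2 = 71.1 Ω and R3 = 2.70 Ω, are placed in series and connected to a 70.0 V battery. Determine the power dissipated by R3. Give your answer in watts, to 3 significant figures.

0.352 W

Series elements share the same current, so find I first, then use P = I²R.
R_total = 120 + 71.1 + 2.70 = 193.8 Ω
I = V / R_total = 70.0 / 193.8 = 0.3612 A
P_R3 = I² × R3 = (0.3612)² × 2.70 = 0.3523 W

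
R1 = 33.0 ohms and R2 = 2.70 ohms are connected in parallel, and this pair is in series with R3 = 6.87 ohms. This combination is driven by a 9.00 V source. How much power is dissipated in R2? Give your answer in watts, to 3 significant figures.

2.13 W

Combine R1 and R2 into their parallel equivalent first, reducing the network to two series resistors.
R_p = (33.0×2.70)/(33.0+2.70) = 2.496 Ω
R_total = R_p + 6.87 = 2.496 + 6.87 = 9.366 Ω
I = V / R_total = 9.00 / 9.366 = 0.9609 A
Voltage across the parallel pair: V_p = I × R_p = 0.9609 × 2.496 = 2.398 V
R2 has V_p across it, so P = V_p²/R2.
P_R2 = (2.398)² / 2.70 = 2.130 W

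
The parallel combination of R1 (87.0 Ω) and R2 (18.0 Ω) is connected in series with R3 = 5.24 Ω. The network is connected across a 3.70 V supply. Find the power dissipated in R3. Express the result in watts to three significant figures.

0.177 W

Combine R1 and R2 into their parallel equivalent first, reducing the network to two series resistors.
R_p = (87.0×18.0)/(87.0+18.0) = 14.91 Ω
R_total = R_p + 5.24 = 14.91 + 5.24 = 20.15 Ω
I = V / R_total = 3.70 / 20.15 = 0.1836 A
R3 is the series element, so its power is I²R.
P_R3 = (0.1836)² × 5.24 = 0.1766 W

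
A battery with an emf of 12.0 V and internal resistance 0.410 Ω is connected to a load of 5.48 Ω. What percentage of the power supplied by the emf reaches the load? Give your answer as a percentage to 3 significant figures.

93.0 %

The source delivers εI, of which I²R reaches the load and I²r is lost; since I is common, η = R/(R+r).
η = R / (R + r) = 5.48 / (5.48 + 0.410) = 0.9304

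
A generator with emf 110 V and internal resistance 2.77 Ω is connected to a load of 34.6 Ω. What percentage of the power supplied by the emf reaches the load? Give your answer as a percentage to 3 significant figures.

Both r and R carry the same current, so the power split is just the resistance split: η = R/(R+r).
η = R / (R + r) = 34.6 / (34.6 + 2.77) = 0.9259

92.6 %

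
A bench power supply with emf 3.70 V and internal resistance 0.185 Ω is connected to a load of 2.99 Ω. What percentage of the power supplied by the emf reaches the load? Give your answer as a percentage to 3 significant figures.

94.2 %

η = P_load/(P_load+P_int) = I²R/(I²R+I²r) = R/(R+r) — the I² cancels for series elements.
η = R / (R + r) = 2.99 / (2.99 + 0.185) = 0.9417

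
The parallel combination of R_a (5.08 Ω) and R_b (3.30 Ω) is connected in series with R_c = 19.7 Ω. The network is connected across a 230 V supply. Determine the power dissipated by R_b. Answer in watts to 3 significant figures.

Combine R_a and R_b into their parallel equivalent first, reducing the network to two series resistors.
R_p = (5.08×3.30)/(5.08+3.30) = 2.000 Ω
R_total = R_p + 19.7 = 2.000 + 19.7 = 21.70 Ω
I = V / R_total = 230 / 21.70 = 10.60 A
Voltage across the parallel pair: V_p = I × R_p = 10.60 × 2.000 = 21.20 V
R_b has V_p across it, so P = V_p²/R_b.
P_R_b = (21.20)² / 3.30 = 136.2 W

136 W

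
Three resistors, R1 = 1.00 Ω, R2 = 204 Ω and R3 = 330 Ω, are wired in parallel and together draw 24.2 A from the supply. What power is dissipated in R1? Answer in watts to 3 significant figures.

576 W

The branches share the same voltage, but only the total current is given — find V from the equivalent resistance first.
1/R_eq = 1/1.00 + 1/204 + 1/330 ⇒ R_eq = 0.9921 Ω
V = I_total × R_eq = 24.20 × 0.9921 = 24.01 V
P_R1 = V² / R1 = (24.01)² / 1.00 = 576.5 W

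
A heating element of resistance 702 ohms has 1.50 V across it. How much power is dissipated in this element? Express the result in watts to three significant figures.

V and R are stated; P = V²/R avoids computing the current.
P = (1.50 V)² / 702 Ω = 0.003205 W

0.00321 W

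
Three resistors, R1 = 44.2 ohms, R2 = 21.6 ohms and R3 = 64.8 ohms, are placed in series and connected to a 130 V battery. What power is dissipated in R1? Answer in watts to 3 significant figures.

Series elements share the same current, so find I first, then use P = I²R.
R_total = 44.2 + 21.6 + 64.8 = 130.6 Ω
I = V / R_total = 130 / 130.6 = 0.9954 A
P_R1 = I² × R1 = (0.9954)² × 44.2 = 43.79 W

43.8 W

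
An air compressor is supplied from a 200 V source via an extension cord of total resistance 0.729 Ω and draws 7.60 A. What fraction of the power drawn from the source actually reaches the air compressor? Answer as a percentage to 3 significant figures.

The extension cord carries the full 7.60 A.
P_line = I² R_line = (7.600)² × 0.729 = 42.11 W
P_source = V I = 200 × 7.600 = 1520 W; P_load = 1478 W
η = P_load / P_source = 1478 / 1520 = 0.9723

97.2 %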